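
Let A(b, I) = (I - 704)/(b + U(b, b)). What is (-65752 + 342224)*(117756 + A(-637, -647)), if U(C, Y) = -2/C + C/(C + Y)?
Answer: 26400230634776432/810897 ≈ 3.2557e+10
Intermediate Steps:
A(b, I) = (-704 + I)/(b + (b² - 4*b)/(2*b²)) (A(b, I) = (I - 704)/(b + (b² - 2*b - 2*b)/(b*(b + b))) = (-704 + I)/(b + (b² - 4*b)/(b*((2*b)))) = (-704 + I)/(b + (1/(2*b))*(b² - 4*b)/b) = (-704 + I)/(b + (b² - 4*b)/(2*b²)))
(-65752 + 342224)*(117756 + A(-637, -647)) = (-65752 + 342224)*(117756 + 2*(-637)*(-704 - 647)/(-4 - 637 + 2*(-637)²)) = 276472*(117756 + 2*(-637)*(-1351)/(-4 - 637 + 2*405769)) = 276472*(117756 + 2*(-637)*(-1351)/(-4 - 637 + 811538)) = 276472*(117756 + 2*(-637)*(-1351)/810897) = 276472*(117756 + 2*(-637)*(1/810897)*(-1351)) = 276472*(117756 + 1721174/810897) = 276472*(95489708306/810897) = 26400230634776432/810897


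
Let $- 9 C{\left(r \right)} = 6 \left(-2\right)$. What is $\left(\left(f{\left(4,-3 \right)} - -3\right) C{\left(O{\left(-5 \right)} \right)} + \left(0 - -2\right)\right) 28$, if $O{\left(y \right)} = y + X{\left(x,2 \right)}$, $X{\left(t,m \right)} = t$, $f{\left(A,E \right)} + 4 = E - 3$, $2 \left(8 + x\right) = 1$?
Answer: $- \frac{616}{3} \approx -205.33$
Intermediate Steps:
$x = - \frac{15}{2}$ ($x = -8 + \frac{1}{2} \cdot 1 = -8 + \frac{1}{2} = - \frac{15}{2} \approx -7.5$)
$f{\left(A,E \right)} = -7 + E$ ($f{\left(A,E \right)} = -4 + \left(E - 3\right) = -4 + \left(-3 + E\right) = -7 + E$)
$O{\left(y \right)} = - \frac{15}{2} + y$ ($O{\left(y \right)} = y - \frac{15}{2} = - \frac{15}{2} + y$)
$C{\left(r \right)} = \frac{4}{3}$ ($C{\left(r \right)} = - \frac{6 \left(-2\right)}{9} = \left(- \frac{1}{9}\right) \left(-12\right) = \frac{4}{3}$)
$\left(\left(f{\left(4,-3 \right)} - -3\right) C{\left(O{\left(-5 \right)} \right)} + \left(0 - -2\right)\right) 28 = \left(\left(\left(-7 - 3\right) - -3\right) \frac{4}{3} + \left(0 - -2\right)\right) 28 = \left(\left(-10 + 3\right) \frac{4}{3} + \left(0 + 2\right)\right) 28 = \left(\left(-7\right) \frac{4}{3} + 2\right) 28 = \left(- \frac{28}{3} + 2\right) 28 = \left(- \frac{22}{3}\right) 28 = - \frac{616}{3}$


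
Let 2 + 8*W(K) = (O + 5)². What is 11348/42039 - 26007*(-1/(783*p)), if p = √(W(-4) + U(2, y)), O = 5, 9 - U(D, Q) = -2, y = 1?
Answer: 11348/42039 + 17338*√93/24273 ≈ 7.1583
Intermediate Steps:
U(D, Q) = 11 (U(D, Q) = 9 - 1*(-2) = 9 + 2 = 11)
W(K) = 49/4 (W(K) = -¼ + (5 + 5)²/8 = -¼ + (⅛)*10² = -¼ + (⅛)*100 = -¼ + 25/2 = 49/4)
p = √93/2 (p = √(49/4 + 11) = √(93/4) = √93/2 ≈ 4.8218)
11348/42039 - 26007*(-1/(783*p)) = 11348/42039 - 26007*(-2*√93/72819) = 11348/42039 - (-17338)*√93/24273 = 11348/42039 + 17338*√93/24273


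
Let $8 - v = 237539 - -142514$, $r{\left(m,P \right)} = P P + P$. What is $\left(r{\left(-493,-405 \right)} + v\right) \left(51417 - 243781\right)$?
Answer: $41632378700$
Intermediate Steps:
$r{\left(m,P \right)} = P + P^{2}$ ($r{\left(m,P \right)} = P^{2} + P = P + P^{2}$)
$v = -380045$ ($v = 8 - \left(237539 - -142514\right) = 8 - \left(237539 + 142514\right) = 8 - 380053 = -380045$)
$\left(r{\left(-493,-405 \right)} + v\right) \left(51417 - 243781\right) = \left(- 405 \left(1 - 405\right) - 380045\right) \left(51417 - 243781\right) = \left(\left(-405\right) \left(-404\right) - 380045\right) \left(-192364\right) = \left(163620 - 380045\right) \left(-192364\right) = \left(-216425\right) \left(-192364\right) = 41632378700$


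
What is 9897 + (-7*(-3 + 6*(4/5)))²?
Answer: 251394/25 ≈ 10056.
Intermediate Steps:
9897 + (-7*(-3 + 6*(4/5)))² = 9897 + (-7*(-3 + 6*(4*(⅕))))² = 9897 + (-7*(-3 + 6*(⅘)))² = 9897 + (-7*(-3 + 24/5))² = 9897 + (-7*9/5)² = 9897 + (-63/5)² = 9897 + 3969/25 = 251394/25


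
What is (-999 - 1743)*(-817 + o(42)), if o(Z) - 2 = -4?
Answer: 2245698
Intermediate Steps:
o(Z) = -2 (o(Z) = 2 - 4 = -2)
(-999 - 1743)*(-817 + o(42)) = (-999 - 1743)*(-817 - 2) = -2742*(-819) = 2245698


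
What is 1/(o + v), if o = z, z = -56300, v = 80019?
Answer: 1/23719 ≈ 4.2160e-5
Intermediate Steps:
o = -56300
1/(o + v) = 1/(-56300 + 80019) = 1/23719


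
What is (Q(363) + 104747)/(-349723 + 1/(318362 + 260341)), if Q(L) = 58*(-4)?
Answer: -60483144045/202385749268 ≈ -0.29885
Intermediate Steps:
Q(L) = -232
(Q(363) + 104747)/(-349723 + 1/(318362 + 260341)) = (-232 + 104747)/(-349723 + 1/(318362 + 260341)) = 104515/(-349723 + 1/578703) = 104515/(-202385749268/578703) = 104515*(-578703/202385749268) = -60483144045/202385749268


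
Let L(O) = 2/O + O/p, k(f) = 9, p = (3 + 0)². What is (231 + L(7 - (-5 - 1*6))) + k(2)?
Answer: 2179/9 ≈ 242.11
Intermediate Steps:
p = 9 (p = 3² = 9)
L(O) = 2/O + O/9
(231 + L(7 - (-5 - 1*6))) + k(2) = (231 + (2/(7 - (-5 - 1*6)) + (7 - (-5 - 1*6))/9)) + 9 = (231 + (2/(7 - (-5 - 6)) + (7 - (-5 - 6))/9)) + 9 = (231 + (2/(7 - 1*(-11)) + (7 - 1*(-11))/9)) + 9 = (231 + (2/(7 + 11) + (7 + 11)/9)) + 9 = (231 + (2/18 + (⅑)*18)) + 9 = (231 + (2*(1/18) + 2)) + 9 = (231 + (⅑ + 2)) + 9 = (231 + 19/9) + 9 = 2098/9 + 9 = 2179/9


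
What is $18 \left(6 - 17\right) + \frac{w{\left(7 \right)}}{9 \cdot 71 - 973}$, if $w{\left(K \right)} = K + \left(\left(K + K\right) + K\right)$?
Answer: $- \frac{33080}{167} \approx -198.08$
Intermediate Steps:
$w{\left(K \right)} = 4 K$ ($w{\left(K \right)} = K + \left(2 K + K\right) = K + 3 K = 4 K$)
$18 \left(6 - 17\right) + \frac{w{\left(7 \right)}}{9 \cdot 71 - 973} = 18 \left(6 - 17\right) + \frac{4 \cdot 7}{9 \cdot 71 - 973} = 18 \left(-11\right) + \frac{28}{639 - 973} = -198 + \frac{28}{-334} = -198 + 28 \left(- \frac{1}{334}\right) = -198 - \frac{14}{167} = - \frac{33080}{167}$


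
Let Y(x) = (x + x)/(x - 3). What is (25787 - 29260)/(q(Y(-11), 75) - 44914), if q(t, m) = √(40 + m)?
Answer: 155986322/2017267281 + 3473*√115/2017267281 ≈ 0.077344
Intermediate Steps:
Y(x) = 2*x/(-3 + x) (Y(x) = (2*x)/(-3 + x) = 2*x/(-3 + x))
(25787 - 29260)/(q(Y(-11), 75) - 44914) = (25787 - 29260)/(√(40 + 75) - 44914) = -3473/(√115 - 44914) = -3473/(-44914 + √115)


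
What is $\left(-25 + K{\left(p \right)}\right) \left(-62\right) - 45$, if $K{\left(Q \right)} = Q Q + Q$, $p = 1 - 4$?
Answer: $1133$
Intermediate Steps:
$p = -3$
$K{\left(Q \right)} = Q + Q^{2}$ ($K{\left(Q \right)} = Q^{2} + Q = Q + Q^{2}$)
$\left(-25 + K{\left(p \right)}\right) \left(-62\right) - 45 = \left(-25 - 3 \left(1 - 3\right)\right) \left(-62\right) - 45 = \left(-25 - -6\right) \left(-62\right) - 45 = \left(-25 + 6\right) \left(-62\right) - 45 = \left(-19\right) \left(-62\right) - 45 = 1178 - 45 = 1133$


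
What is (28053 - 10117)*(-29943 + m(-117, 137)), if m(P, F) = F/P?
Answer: -62838202048/117 ≈ -5.3708e+8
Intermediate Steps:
m(P, F) = F/P
(28053 - 10117)*(-29943 + m(-117, 137)) = (28053 - 10117)*(-29943 + 137/(-117)) = 17936*(-29943 + 137*(-1/117)) = 17936*(-29943 - 137/117) = 17936*(-3503468/117) = -62838202048/117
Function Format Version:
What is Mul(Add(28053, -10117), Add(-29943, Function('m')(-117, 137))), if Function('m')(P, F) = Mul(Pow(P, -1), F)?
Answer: Rational(-62838202048, 117) ≈ -5.3708e+8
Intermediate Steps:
Function('m')(P, F) = Mul(F, Pow(P, -1))
Mul(Add(28053, -10117), Add(-29943, Function('m')(-117, 137))) = Mul(Add(28053, -10117), Add(-29943, Mul(137, Pow(-117, -1)))) = Mul(17936, Add(-29943, Mul(137, Rational(-1, 117)))) = Mul(17936, Add(-29943, Rational(-137, 117))) = Mul(17936, Rational(-3503468, 117)) = Rational(-62838202048, 117)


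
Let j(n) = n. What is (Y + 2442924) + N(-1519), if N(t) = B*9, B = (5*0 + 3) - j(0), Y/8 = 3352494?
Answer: 29262903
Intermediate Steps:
Y = 26819952 (Y = 8*3352494 = 26819952)
B = 3 (B = (5*0 + 3) - 1*0 = (0 + 3) + 0 = 3 + 0 = 3)
N(t) = 27 (N(t) = 3*9 = 27)
(Y + 2442924) + N(-1519) = (26819952 + 2442924) + 27 = 29262876 + 27 = 29262903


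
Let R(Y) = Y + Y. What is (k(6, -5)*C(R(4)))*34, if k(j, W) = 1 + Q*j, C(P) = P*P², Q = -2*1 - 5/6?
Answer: -278528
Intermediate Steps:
Q = -17/6 (Q = -2 - 5*⅙ = -2 - ⅚ = -17/6 ≈ -2.8333)
R(Y) = 2*Y
C(P) = P³
k(j, W) = 1 - 17*j/6
(k(6, -5)*C(R(4)))*34 = ((1 - 17/6*6)*(2*4)³)*34 = ((1 - 17)*8³)*34 = -16*512*34 = -8192*34 = -278528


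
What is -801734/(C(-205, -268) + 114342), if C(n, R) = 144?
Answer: -400867/57243 ≈ -7.0029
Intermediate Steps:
-801734/(C(-205, -268) + 114342) = -801734/(144 + 114342) = -801734/114486 = -801734*1/114486 = -400867/57243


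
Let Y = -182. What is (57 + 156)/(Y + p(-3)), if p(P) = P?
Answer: -213/185 ≈ -1.1514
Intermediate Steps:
(57 + 156)/(Y + p(-3)) = (57 + 156)/(-182 - 3) = 213/(-185) = 213*(-1/185) = -213/185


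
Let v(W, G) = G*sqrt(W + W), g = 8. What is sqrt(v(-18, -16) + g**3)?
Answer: 4*sqrt(32 - 6*I) ≈ 22.726 - 2.1121*I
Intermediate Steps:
v(W, G) = G*sqrt(2)*sqrt(W) (v(W, G) = G*sqrt(2*W) = G*(sqrt(2)*sqrt(W)) = G*sqrt(2)*sqrt(W))
sqrt(v(-18, -16) + g**3) = sqrt(-16*sqrt(2)*sqrt(-18) + 8**3) = sqrt(-16*sqrt(2)*3*I*sqrt(2) + 512) = sqrt(-96*I + 512) = sqrt(512 - 96*I)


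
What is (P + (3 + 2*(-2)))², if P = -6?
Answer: 49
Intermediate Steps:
(P + (3 + 2*(-2)))² = (-6 + (3 + 2*(-2)))² = (-6 + (3 - 4))² = (-6 - 1)² = (-7)² = 49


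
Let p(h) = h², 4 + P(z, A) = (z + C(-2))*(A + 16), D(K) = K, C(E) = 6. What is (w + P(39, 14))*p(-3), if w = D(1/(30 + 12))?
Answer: 169599/14 ≈ 12114.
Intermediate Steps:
w = 1/42 (w = 1/(30 + 12) = 1/42 ≈ 0.023810)
P(z, A) = -4 + (6 + z)*(16 + A) (P(z, A) = -4 + (z + 6)*(A + 16) = -4 + (6 + z)*(16 + A))
(w + P(39, 14))*p(-3) = (1/42 + (92 + 6*14 + 16*39 + 14*39))*(-3)² = (1/42 + (92 + 84 + 624 + 546))*9 = (1/42 + 1346)*9 = (56533/42)*9 = 169599/14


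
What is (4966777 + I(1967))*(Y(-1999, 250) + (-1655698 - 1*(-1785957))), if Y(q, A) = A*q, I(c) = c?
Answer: -1835906189304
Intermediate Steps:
(4966777 + I(1967))*(Y(-1999, 250) + (-1655698 - 1*(-1785957))) = (4966777 + 1967)*(250*(-1999) + (-1655698 - 1*(-1785957))) = 4968744*(-499750 + (-1655698 + 1785957)) = 4968744*(-499750 + 130259) = 4968744*(-369491) = -1835906189304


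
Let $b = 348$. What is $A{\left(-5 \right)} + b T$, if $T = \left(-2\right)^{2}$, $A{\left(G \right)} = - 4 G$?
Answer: $1412$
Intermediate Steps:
$T = 4$
$A{\left(-5 \right)} + b T = \left(-4\right) \left(-5\right) + 348 \cdot 4 = 20 + 1392 = 1412$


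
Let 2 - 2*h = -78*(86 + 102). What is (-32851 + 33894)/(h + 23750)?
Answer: 1043/31083 ≈ 0.033555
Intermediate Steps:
h = 7333 (h = 1 - (-39)*(86 + 102) = 1 - (-39)*188 = 1 - ½*(-14664) = 1 + 7332 = 7333)
(-32851 + 33894)/(h + 23750) = (-32851 + 33894)/(7333 + 23750) = 1043/31083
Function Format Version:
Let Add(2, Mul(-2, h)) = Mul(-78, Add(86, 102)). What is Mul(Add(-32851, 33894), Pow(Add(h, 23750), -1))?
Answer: Rational(1043, 31083) ≈ 0.033555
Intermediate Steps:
h = 7333 (h = Add(1, Mul(Rational(-1, 2), Mul(-78, Add(86, 102)))) = Add(1, Mul(Rational(-1, 2), Mul(-78, 188))) = Add(1, Mul(Rational(-1, 2), -14664)) = Add(1, 7332) = 7333)
Mul(Add(-32851, 33894), Pow(Add(h, 23750), -1)) = Mul(Add(-32851, 33894), Pow(Add(7333, 23750), -1)) = Mul(1043, Pow(31083, -1)) = Mul(1043, Rational(1, 31083)) = Rational(1043, 31083)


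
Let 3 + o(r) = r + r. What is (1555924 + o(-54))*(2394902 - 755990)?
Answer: 2549840595456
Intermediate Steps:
o(r) = -3 + 2*r (o(r) = -3 + (r + r) = -3 + 2*r)
(1555924 + o(-54))*(2394902 - 755990) = (1555924 + (-3 + 2*(-54)))*(2394902 - 755990) = (1555924 + (-3 - 108))*1638912 = (1555924 - 111)*1638912 = 1555813*1638912 = 2549840595456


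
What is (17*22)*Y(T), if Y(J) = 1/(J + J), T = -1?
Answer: -187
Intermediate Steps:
Y(J) = 1/(2*J)
(17*22)*Y(T) = (17*22)*((½)/(-1)) = 374*((½)*(-1)) = 374*(-½) = -187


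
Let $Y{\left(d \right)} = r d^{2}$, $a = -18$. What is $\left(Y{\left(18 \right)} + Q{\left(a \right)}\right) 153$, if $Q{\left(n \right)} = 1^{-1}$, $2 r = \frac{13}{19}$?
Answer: $\frac{325125}{19} \approx 17112.0$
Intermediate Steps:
$r = \frac{13}{38}$ ($r = \frac{13 \cdot \frac{1}{19}}{2} = \frac{1}{2} \cdot \frac{13}{19} = \frac{13}{38} \approx 0.34211$)
$Y{\left(d \right)} = \frac{13 d^{2}}{38}$
$Q{\left(n \right)} = 1$
$\left(Y{\left(18 \right)} + Q{\left(a \right)}\right) 153 = \left(\frac{13 \cdot 18^{2}}{38} + 1\right) 153 = \left(\frac{13}{38} \cdot 324 + 1\right) 153 = \left(\frac{2106}{19} + 1\right) 153 = \frac{2125}{19} \cdot 153 = \frac{325125}{19}$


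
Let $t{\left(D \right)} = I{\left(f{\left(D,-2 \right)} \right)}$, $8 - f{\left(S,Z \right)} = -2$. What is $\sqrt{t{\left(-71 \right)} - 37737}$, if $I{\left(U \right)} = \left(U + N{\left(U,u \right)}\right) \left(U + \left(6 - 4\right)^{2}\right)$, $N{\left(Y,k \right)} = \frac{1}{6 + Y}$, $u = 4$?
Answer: $\frac{i \sqrt{601538}}{4} \approx 193.9 i$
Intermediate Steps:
$f{\left(S,Z \right)} = 10$ ($f{\left(S,Z \right)} = 8 - -2 = 8 + 2 = 10$)
$I{\left(U \right)} = \left(4 + U\right) \left(U + \frac{1}{6 + U}\right)$ ($I{\left(U \right)} = \left(U + \frac{1}{6 + U}\right) \left(U + \left(6 - 4\right)^{2}\right) = \left(U + \frac{1}{6 + U}\right) \left(U + 2^{2}\right) = \left(U + \frac{1}{6 + U}\right) \left(U + 4\right) = \left(U + \frac{1}{6 + U}\right) \left(4 + U\right) = \left(4 + U\right) \left(U + \frac{1}{6 + U}\right)$)
$t{\left(D \right)} = \frac{1127}{8}$ ($t{\left(D \right)} = \frac{4 + 10 + 10 \left(4 + 10\right) \left(6 + 10\right)}{6 + 10} = \frac{4 + 10 + 10 \cdot 14 \cdot 16}{16} = \frac{4 + 10 + 2240}{16} = \frac{1}{16} \cdot 2254 = \frac{1127}{8}$)
$\sqrt{t{\left(-71 \right)} - 37737} = \sqrt{\frac{1127}{8} - 37737} = \sqrt{- \frac{300769}{8}} = \frac{i \sqrt{601538}}{4}$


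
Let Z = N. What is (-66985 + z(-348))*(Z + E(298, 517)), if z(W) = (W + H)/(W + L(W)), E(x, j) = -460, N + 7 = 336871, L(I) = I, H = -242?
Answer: -1960435098985/87 ≈ -2.2534e+10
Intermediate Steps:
N = 336864 (N = -7 + 336871 = 336864)
z(W) = (-242 + W)/(2*W) (z(W) = (W - 242)/(W + W) = (-242 + W)/((2*W)) = (-242 + W)*(1/(2*W)) = (-242 + W)/(2*W))
Z = 336864
(-66985 + z(-348))*(Z + E(298, 517)) = (-66985 + (½)*(-242 - 348)/(-348))*(336864 - 460) = (-66985 + (½)*(-1/348)*(-590))*336404 = (-66985 + 295/348)*336404 = -23310485/348*336404 = -1960435098985/87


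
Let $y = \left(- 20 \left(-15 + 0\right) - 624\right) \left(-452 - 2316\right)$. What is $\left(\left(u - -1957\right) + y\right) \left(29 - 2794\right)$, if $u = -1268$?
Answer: $-2481645565$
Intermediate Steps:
$y = 896832$ ($y = \left(\left(-20\right) \left(-15\right) - 624\right) \left(-2768\right) = \left(300 - 624\right) \left(-2768\right) = \left(-324\right) \left(-2768\right) = 896832$)
$\left(\left(u - -1957\right) + y\right) \left(29 - 2794\right) = \left(\left(-1268 - -1957\right) + 896832\right) \left(29 - 2794\right) = \left(\left(-1268 + 1957\right) + 896832\right) \left(-2765\right) = \left(689 + 896832\right) \left(-2765\right) = 897521 \left(-2765\right) = -2481645565$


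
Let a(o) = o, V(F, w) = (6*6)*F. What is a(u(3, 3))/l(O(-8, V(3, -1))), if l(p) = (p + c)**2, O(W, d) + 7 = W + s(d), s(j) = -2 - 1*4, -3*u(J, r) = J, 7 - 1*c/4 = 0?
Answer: -1/49 ≈ -0.020408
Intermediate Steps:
c = 28 (c = 28 - 4*0 = 28 + 0 = 28)
u(J, r) = -J/3
V(F, w) = 36*F
s(j) = -6 (s(j) = -2 - 4 = -6)
O(W, d) = -13 + W (O(W, d) = -7 + (W - 6) = -7 + (-6 + W) = -13 + W)
l(p) = (28 + p)**2 (l(p) = (p + 28)**2 = (28 + p)**2)
a(u(3, 3))/l(O(-8, V(3, -1))) = (-1/3*3)/((28 + (-13 - 8))**2) = -1/((28 - 21)**2) = -1/(7**2) = -1/49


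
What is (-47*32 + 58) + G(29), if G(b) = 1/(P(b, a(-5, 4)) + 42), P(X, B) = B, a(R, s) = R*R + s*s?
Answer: -120017/83 ≈ -1446.0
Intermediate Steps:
a(R, s) = R**2 + s**2
G(b) = 1/83 (G(b) = 1/(((-5)**2 + 4**2) + 42) = 1/((25 + 16) + 42) = 1/(41 + 42) = 1/83)
(-47*32 + 58) + G(29) = (-47*32 + 58) + 1/83 = (-1504 + 58) + 1/83 = -1446 + 1/83 = -120017/83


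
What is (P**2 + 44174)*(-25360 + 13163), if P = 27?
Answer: -547681891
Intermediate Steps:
(P**2 + 44174)*(-25360 + 13163) = (27**2 + 44174)*(-25360 + 13163) = (729 + 44174)*(-12197) = 44903*(-12197) = -547681891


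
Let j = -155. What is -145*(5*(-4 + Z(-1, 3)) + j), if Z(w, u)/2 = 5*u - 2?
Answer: 6525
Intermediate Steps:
Z(w, u) = -4 + 10*u (Z(w, u) = 2*(5*u - 2) = 2*(-2 + 5*u) = -4 + 10*u)
-145*(5*(-4 + Z(-1, 3)) + j) = -145*(5*(-4 + (-4 + 10*3)) - 155) = -145*(5*(-4 + (-4 + 30)) - 155) = -145*(5*(-4 + 26) - 155) = -145*(5*22 - 155) = -145*(110 - 155) = -145*(-45) = 6525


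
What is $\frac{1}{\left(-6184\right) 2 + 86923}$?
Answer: $\frac{1}{74555} \approx 1.3413 \cdot 10^{-5}$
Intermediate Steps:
$\frac{1}{\left(-6184\right) 2 + 86923} = \frac{1}{-12368 + 86923} = \frac{1}{74555}$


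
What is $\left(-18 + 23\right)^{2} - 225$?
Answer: $-200$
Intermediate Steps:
$\left(-18 + 23\right)^{2} - 225 = 5^{2} + \left(-547 + 322\right) = 25 - 225 = -200$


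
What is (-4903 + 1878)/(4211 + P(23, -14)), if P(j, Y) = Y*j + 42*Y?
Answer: -3025/3301 ≈ -0.91639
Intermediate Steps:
P(j, Y) = 42*Y + Y*j
(-4903 + 1878)/(4211 + P(23, -14)) = (-4903 + 1878)/(4211 - 14*(42 + 23)) = -3025/(4211 - 14*65) = -3025/(4211 - 910) = -3025/3301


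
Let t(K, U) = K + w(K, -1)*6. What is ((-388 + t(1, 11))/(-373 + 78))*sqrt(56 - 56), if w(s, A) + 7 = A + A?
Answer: 0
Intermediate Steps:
w(s, A) = -7 + 2*A (w(s, A) = -7 + (A + A) = -7 + 2*A)
t(K, U) = -54 + K (t(K, U) = K + (-7 + 2*(-1))*6 = K + (-7 - 2)*6 = K - 9*6 = K - 54 = -54 + K)
((-388 + t(1, 11))/(-373 + 78))*sqrt(56 - 56) = ((-388 + (-54 + 1))/(-373 + 78))*sqrt(56 - 56) = ((-388 - 53)/(-295))*sqrt(0) = -441*(-1/295)*0 = (441/295)*0 = 0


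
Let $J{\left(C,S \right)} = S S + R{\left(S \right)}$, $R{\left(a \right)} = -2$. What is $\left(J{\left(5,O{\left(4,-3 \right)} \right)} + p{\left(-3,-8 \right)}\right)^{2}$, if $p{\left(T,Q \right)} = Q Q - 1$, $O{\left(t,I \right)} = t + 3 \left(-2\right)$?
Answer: $4225$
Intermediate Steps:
$O{\left(t,I \right)} = -6 + t$ ($O{\left(t,I \right)} = t - 6 = -6 + t$)
$p{\left(T,Q \right)} = -1 + Q^{2}$ ($p{\left(T,Q \right)} = Q^{2} - 1 = -1 + Q^{2}$)
$J{\left(C,S \right)} = -2 + S^{2}$ ($J{\left(C,S \right)} = S S - 2 = S^{2} - 2 = -2 + S^{2}$)
$\left(J{\left(5,O{\left(4,-3 \right)} \right)} + p{\left(-3,-8 \right)}\right)^{2} = \left(\left(-2 + \left(-6 + 4\right)^{2}\right) - \left(1 - \left(-8\right)^{2}\right)\right)^{2} = \left(\left(-2 + \left(-2\right)^{2}\right) + \left(-1 + 64\right)\right)^{2} = \left(\left(-2 + 4\right) + 63\right)^{2} = \left(2 + 63\right)^{2} = 65^{2} = 4225$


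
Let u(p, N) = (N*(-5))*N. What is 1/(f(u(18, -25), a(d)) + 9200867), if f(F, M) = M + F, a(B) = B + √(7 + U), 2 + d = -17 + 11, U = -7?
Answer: 1/9197734 ≈ 1.0872e-7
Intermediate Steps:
d = -8 (d = -2 + (-17 + 11) = -2 - 6 = -8)
a(B) = B (a(B) = B + √(7 - 7) = B + √0 = B + 0 = B)
u(p, N) = -5*N² (u(p, N) = (-5*N)*N = -5*N²)
f(F, M) = F + M
1/(f(u(18, -25), a(d)) + 9200867) = 1/((-5*(-25)² - 8) + 9200867) = 1/((-5*625 - 8) + 9200867) = 1/((-3125 - 8) + 9200867) = 1/(-3133 + 9200867) = 1/9197734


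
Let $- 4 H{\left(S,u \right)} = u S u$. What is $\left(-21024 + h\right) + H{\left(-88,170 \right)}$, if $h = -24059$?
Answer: $590717$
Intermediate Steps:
$H{\left(S,u \right)} = - \frac{S u^{2}}{4}$ ($H{\left(S,u \right)} = - \frac{u S u}{4} = - \frac{S u u}{4} = - \frac{S u^{2}}{4}$)
$\left(-21024 + h\right) + H{\left(-88,170 \right)} = \left(-21024 - 24059\right) - - 22 \cdot 170^{2} = -45083 - \left(-22\right) 28900 = -45083 + 635800 = 590717$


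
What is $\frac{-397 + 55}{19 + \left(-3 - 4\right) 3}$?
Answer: $171$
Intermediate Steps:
$\frac{-397 + 55}{19 + \left(-3 - 4\right) 3} = - \frac{342}{19 - 21} = - \frac{342}{-2} = \left(-342\right) \left(- \frac{1}{2}\right) = 171$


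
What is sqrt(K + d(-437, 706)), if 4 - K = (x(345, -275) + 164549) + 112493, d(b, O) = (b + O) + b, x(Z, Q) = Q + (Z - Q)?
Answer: 3*I*sqrt(30839) ≈ 526.83*I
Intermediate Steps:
x(Z, Q) = Z
d(b, O) = O + 2*b (d(b, O) = (O + b) + b = O + 2*b)
K = -277383 (K = 4 - ((345 + 164549) + 112493) = 4 - (164894 + 112493) = 4 - 1*277387 = 4 - 277387 = -277383)
sqrt(K + d(-437, 706)) = sqrt(-277383 + (706 + 2*(-437))) = sqrt(-277383 + (706 - 874)) = sqrt(-277383 - 168) = sqrt(-277551) = 3*I*sqrt(30839)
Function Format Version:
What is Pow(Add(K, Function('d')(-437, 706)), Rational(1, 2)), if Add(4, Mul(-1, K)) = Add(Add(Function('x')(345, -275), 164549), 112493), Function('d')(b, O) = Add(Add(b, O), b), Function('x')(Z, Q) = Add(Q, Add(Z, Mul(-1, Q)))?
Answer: Mul(3, I, Pow(30839, Rational(1, 2))) ≈ Mul(526.83, I)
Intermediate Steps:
Function('x')(Z, Q) = Z
Function('d')(b, O) = Add(O, Mul(2, b)) (Function('d')(b, O) = Add(Add(O, b), b) = Add(O, Mul(2, b)))
K = -277383 (K = Add(4, Mul(-1, Add(Add(345, 164549), 112493))) = Add(4, Mul(-1, Add(164894, 112493))) = Add(4, Mul(-1, 277387)) = Add(4, -277387) = -277383)
Pow(Add(K, Function('d')(-437, 706)), Rational(1, 2)) = Pow(Add(-277383, Add(706, Mul(2, -437))), Rational(1, 2)) = Pow(Add(-277383, Add(706, -874)), Rational(1, 2)) = Pow(Add(-277383, -168), Rational(1, 2)) = Pow(-277551, Rational(1, 2)) = Mul(3, I, Pow(30839, Rational(1, 2)))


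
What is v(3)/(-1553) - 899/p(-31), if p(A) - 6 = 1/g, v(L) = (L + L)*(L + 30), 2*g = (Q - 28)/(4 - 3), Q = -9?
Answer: -51700999/341660 ≈ -151.32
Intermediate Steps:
g = -37/2 (g = ((-9 - 28)/(4 - 3))/2 = (-37/1)/2 = (-37*1)/2 = (½)*(-37) = -37/2 ≈ -18.500)
v(L) = 2*L*(30 + L) (v(L) = (2*L)*(30 + L) = 2*L*(30 + L))
p(A) = 220/37 (p(A) = 6 + 1/(-37/2) = 6 - 2/37 = 220/37)
v(3)/(-1553) - 899/p(-31) = (2*3*(30 + 3))/(-1553) - 899/220/37 = (2*3*33)*(-1/1553) - 899*37/220 = 198*(-1/1553) - 33263/220 = -198/1553 - 33263/220 = -51700999/341660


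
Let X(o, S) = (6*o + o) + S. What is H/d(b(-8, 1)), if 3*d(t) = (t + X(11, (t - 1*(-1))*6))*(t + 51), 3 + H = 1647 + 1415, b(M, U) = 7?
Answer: 3059/2552 ≈ 1.1987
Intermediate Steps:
H = 3059 (H = -3 + (1647 + 1415) = -3 + 3062 = 3059)
X(o, S) = S + 7*o (X(o, S) = 7*o + S = S + 7*o)
d(t) = (51 + t)*(83 + 7*t)/3 (d(t) = ((t + ((t - 1*(-1))*6 + 7*11))*(t + 51))/3 = ((t + ((t + 1)*6 + 77))*(51 + t))/3 = ((t + ((1 + t)*6 + 77))*(51 + t))/3 = ((t + ((6 + 6*t) + 77))*(51 + t))/3 = ((t + (83 + 6*t))*(51 + t))/3 = ((83 + 7*t)*(51 + t))/3 = ((51 + t)*(83 + 7*t))/3 = (51 + t)*(83 + 7*t)/3)
H/d(b(-8, 1)) = 3059/(1411 + (7/3)*7**2 + (440/3)*7) = 3059/(1411 + (7/3)*49 + 3080/3) = 3059/(1411 + 343/3 + 3080/3) = 3059/2552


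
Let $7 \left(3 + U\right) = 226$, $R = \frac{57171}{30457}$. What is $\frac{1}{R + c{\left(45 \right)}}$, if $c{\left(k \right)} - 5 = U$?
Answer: $\frac{1603}{57969} \approx 0.027653$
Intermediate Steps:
$R = \frac{3009}{1603}$ ($R = 57171 \cdot \frac{1}{30457} = \frac{3009}{1603} \approx 1.8771$)
$U = \frac{205}{7}$ ($U = -3 + \frac{1}{7} \cdot 226 = -3 + \frac{226}{7} = \frac{205}{7} \approx 29.286$)
$c{\left(k \right)} = \frac{240}{7}$ ($c{\left(k \right)} = 5 + \frac{205}{7} = \frac{240}{7}$)
$\frac{1}{R + c{\left(45 \right)}} = \frac{1}{\frac{3009}{1603} + \frac{240}{7}} = \frac{1}{\frac{57969}{1603}} = \frac{1603}{57969}$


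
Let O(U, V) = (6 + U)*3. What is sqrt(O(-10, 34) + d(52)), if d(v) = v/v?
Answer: I*sqrt(11) ≈ 3.3166*I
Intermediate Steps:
O(U, V) = 18 + 3*U
d(v) = 1
sqrt(O(-10, 34) + d(52)) = sqrt((18 + 3*(-10)) + 1) = sqrt((18 - 30) + 1) = sqrt(-12 + 1) = sqrt(-11) = I*sqrt(11)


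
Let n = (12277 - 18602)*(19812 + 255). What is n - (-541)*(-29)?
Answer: -126939464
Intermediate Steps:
n = -126923775 (n = -6325*20067 = -126923775)
n - (-541)*(-29) = -126923775 - (-541)*(-29) = -126923775 - 1*15689 = -126923775 - 15689 = -126939464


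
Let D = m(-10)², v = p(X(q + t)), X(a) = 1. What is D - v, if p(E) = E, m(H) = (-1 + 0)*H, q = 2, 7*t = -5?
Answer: 99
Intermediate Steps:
t = -5/7 (t = (⅐)*(-5) = -5/7 ≈ -0.71429)
m(H) = -H
v = 1
D = 100 (D = (-1*(-10))² = 10² = 100)
D - v = 100 - 1*1 = 100 - 1 = 99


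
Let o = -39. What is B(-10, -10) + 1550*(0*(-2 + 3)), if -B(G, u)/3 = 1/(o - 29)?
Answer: 3/68 ≈ 0.044118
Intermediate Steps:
B(G, u) = 3/68 (B(G, u) = -3/(-39 - 29) = -3/(-68) = -3*(-1/68) = 3/68)
B(-10, -10) + 1550*(0*(-2 + 3)) = 3/68 + 1550*(0*(-2 + 3)) = 3/68 + 1550*(0*1) = 3/68 + 1550*0 = 3/68 + 0 = 3/68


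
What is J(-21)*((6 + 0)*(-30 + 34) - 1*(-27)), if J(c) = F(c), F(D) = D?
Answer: -1071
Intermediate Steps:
J(c) = c
J(-21)*((6 + 0)*(-30 + 34) - 1*(-27)) = -21*((6 + 0)*(-30 + 34) - 1*(-27)) = -21*(6*4 + 27) = -21*(24 + 27) = -21*51 = -1071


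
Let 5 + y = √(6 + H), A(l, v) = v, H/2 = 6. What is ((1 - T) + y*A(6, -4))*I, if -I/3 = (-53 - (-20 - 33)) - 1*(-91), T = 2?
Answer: -5187 + 3276*√2 ≈ -554.04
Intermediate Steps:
H = 12 (H = 2*6 = 12)
y = -5 + 3*√2 (y = -5 + √(6 + 12) = -5 + √18 = -5 + 3*√2 ≈ -0.75736)
I = -273 (I = -3*((-53 - (-20 - 33)) - 1*(-91)) = -3*((-53 - 1*(-53)) + 91) = -3*((-53 + 53) + 91) = -3*(0 + 91) = -3*91 = -273)
((1 - T) + y*A(6, -4))*I = ((1 - 1*2) + (-5 + 3*√2)*(-4))*(-273) = ((1 - 2) + (20 - 12*√2))*(-273) = (-1 + (20 - 12*√2))*(-273) = (19 - 12*√2)*(-273) = -5187 + 3276*√2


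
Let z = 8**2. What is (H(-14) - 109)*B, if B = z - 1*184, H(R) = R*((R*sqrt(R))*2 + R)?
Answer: -10440 - 47040*I*sqrt(14) ≈ -10440.0 - 1.7601e+5*I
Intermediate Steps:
z = 64
H(R) = R*(R + 2*R**(3/2)) (H(R) = R*(R**(3/2)*2 + R) = R*(2*R**(3/2) + R) = R*(R + 2*R**(3/2)))
B = -120 (B = 64 - 1*184 = 64 - 184 = -120)
(H(-14) - 109)*B = (((-14)**2 + 2*(-14)**(5/2)) - 109)*(-120) = ((196 + 2*(196*I*sqrt(14))) - 109)*(-120) = ((196 + 392*I*sqrt(14)) - 109)*(-120) = (87 + 392*I*sqrt(14))*(-120) = -10440 - 47040*I*sqrt(14)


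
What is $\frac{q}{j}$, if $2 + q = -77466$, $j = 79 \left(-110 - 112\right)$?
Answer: $\frac{38734}{8769} \approx 4.4172$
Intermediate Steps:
$j = -17538$ ($j = 79 \left(-222\right) = -17538$)
$q = -77468$ ($q = -2 - 77466 = -77468$)
$\frac{q}{j} = - \frac{77468}{-17538} = \left(-77468\right) \left(- \frac{1}{17538}\right) = \frac{38734}{8769}$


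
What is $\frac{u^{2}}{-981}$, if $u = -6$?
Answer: $- \frac{4}{109} \approx -0.036697$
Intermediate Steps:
$\frac{u^{2}}{-981} = \frac{\left(-6\right)^{2}}{-981} = 36 \left(- \frac{1}{981}\right) = - \frac{4}{109}$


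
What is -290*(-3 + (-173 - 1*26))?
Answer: 58580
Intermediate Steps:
-290*(-3 + (-173 - 1*26)) = -290*(-3 + (-173 - 26)) = -290*(-3 - 199) = -290*(-202) = 58580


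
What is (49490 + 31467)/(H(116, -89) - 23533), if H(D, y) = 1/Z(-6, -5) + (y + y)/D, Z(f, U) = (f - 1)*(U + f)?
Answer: -361553962/105105173 ≈ -3.4399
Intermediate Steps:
Z(f, U) = (-1 + f)*(U + f)
H(D, y) = 1/77 + 2*y/D (H(D, y) = 1/((-6)² - 1*(-5) - 1*(-6) - 5*(-6)) + (y + y)/D = 1/(36 + 5 + 6 + 30) + (2*y)/D = 1/77 + 2*y/D)
(49490 + 31467)/(H(116, -89) - 23533) = (49490 + 31467)/((1/77)*(116 + 154*(-89))/116 - 23533) = 80957/((1/77)*(1/116)*(116 - 13706) - 23533) = 80957/((1/77)*(1/116)*(-13590) - 23533) = 80957/(-6795/4466 - 23533) = 80957/(-105105173/4466) = 80957*(-4466/105105173) = -361553962/105105173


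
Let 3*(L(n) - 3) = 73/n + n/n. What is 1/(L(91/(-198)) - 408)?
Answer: -273/124928 ≈ -0.0021853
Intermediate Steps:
L(n) = 10/3 + 73/(3*n) (L(n) = 3 + (73/n + n/n)/3 = 3 + (73/n + 1)/3 = 3 + (1 + 73/n)/3 = 3 + (⅓ + 73/(3*n)) = 10/3 + 73/(3*n))
1/(L(91/(-198)) - 408) = 1/((73 + 10*(91/(-198)))/(3*((91/(-198)))) - 408) = 1/((73 + 10*(91*(-1/198)))/(3*((91*(-1/198)))) - 408) = 1/((73 + 10*(-91/198))/(3*(-91/198)) - 408) = 1/((⅓)*(-198/91)*(73 - 455/99) - 408) = 1/((⅓)*(-198/91)*(6772/99) - 408) = 1/(-13544/273 - 408) = 1/(-124928/273) = -273/124928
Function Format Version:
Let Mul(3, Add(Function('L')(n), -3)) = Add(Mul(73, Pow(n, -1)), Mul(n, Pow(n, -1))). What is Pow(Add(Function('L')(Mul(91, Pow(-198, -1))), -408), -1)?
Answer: Rational(-273, 124928) ≈ -0.0021853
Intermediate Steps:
Function('L')(n) = Add(Rational(10, 3), Mul(Rational(73, 3), Pow(n, -1))) (Function('L')(n) = Add(3, Mul(Rational(1, 3), Add(Mul(73, Pow(n, -1)), Mul(n, Pow(n, -1))))) = Add(3, Mul(Rational(1, 3), Add(Mul(73, Pow(n, -1)), 1))) = Add(3, Mul(Rational(1, 3), Add(1, Mul(73, Pow(n, -1))))) = Add(3, Add(Rational(1, 3), Mul(Rational(73, 3), Pow(n, -1)))) = Add(Rational(10, 3), Mul(Rational(73, 3), Pow(n, -1))))
Pow(Add(Function('L')(Mul(91, Pow(-198, -1))), -408), -1) = Pow(Add(Mul(Rational(1, 3), Pow(Mul(91, Pow(-198, -1)), -1), Add(73, Mul(10, Mul(91, Pow(-198, -1))))), -408), -1) = Pow(Add(Mul(Rational(1, 3), Pow(Mul(91, Rational(-1, 198)), -1), Add(73, Mul(10, Mul(91, Rational(-1, 198))))), -408), -1) = Pow(Add(Mul(Rational(1, 3), Pow(Rational(-91, 198), -1), Add(73, Mul(10, Rational(-91, 198)))), -408), -1) = Pow(Add(Mul(Rational(1, 3), Rational(-198, 91), Add(73, Rational(-455, 99))), -408), -1) = Pow(Add(Mul(Rational(1, 3), Rational(-198, 91), Rational(6772, 99)), -408), -1) = Pow(Add(Rational(-13544, 273), -408), -1) = Pow(Rational(-124928, 273), -1) = Rational(-273, 124928)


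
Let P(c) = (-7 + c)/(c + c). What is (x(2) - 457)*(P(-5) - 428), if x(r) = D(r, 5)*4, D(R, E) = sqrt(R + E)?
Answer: 975238/5 - 8536*sqrt(7)/5 ≈ 1.9053e+5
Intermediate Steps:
D(R, E) = sqrt(E + R)
x(r) = 4*sqrt(5 + r) (x(r) = sqrt(5 + r)*4 = 4*sqrt(5 + r))
P(c) = (-7 + c)/(2*c) (P(c) = (-7 + c)/((2*c)) = (-7 + c)*(1/(2*c)) = (-7 + c)/(2*c))
(x(2) - 457)*(P(-5) - 428) = (4*sqrt(5 + 2) - 457)*((1/2)*(-7 - 5)/(-5) - 428) = (4*sqrt(7) - 457)*((1/2)*(-1/5)*(-12) - 428) = (-457 + 4*sqrt(7))*(6/5 - 428) = (-457 + 4*sqrt(7))*(-2134/5) = 975238/5 - 8536*sqrt(7)/5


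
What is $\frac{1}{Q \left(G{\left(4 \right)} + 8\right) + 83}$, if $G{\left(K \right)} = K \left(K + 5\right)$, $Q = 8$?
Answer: $\frac{1}{435} \approx 0.0022989$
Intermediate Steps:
$G{\left(K \right)} = K \left(5 + K\right)$
$\frac{1}{Q \left(G{\left(4 \right)} + 8\right) + 83} = \frac{1}{8 \left(4 \left(5 + 4\right) + 8\right) + 83} = \frac{1}{8 \left(4 \cdot 9 + 8\right) + 83} = \frac{1}{8 \left(36 + 8\right) + 83} = \frac{1}{8 \cdot 44 + 83} = \frac{1}{352 + 83} = \frac{1}{435}$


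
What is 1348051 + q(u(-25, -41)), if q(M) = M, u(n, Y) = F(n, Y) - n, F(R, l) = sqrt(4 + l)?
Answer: 1348076 + I*sqrt(37) ≈ 1.3481e+6 + 6.0828*I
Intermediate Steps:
u(n, Y) = sqrt(4 + Y) - n
1348051 + q(u(-25, -41)) = 1348051 + (sqrt(4 - 41) - 1*(-25)) = 1348051 + (sqrt(-37) + 25) = 1348051 + (I*sqrt(37) + 25) = 1348051 + (25 + I*sqrt(37)) = 1348076 + I*sqrt(37)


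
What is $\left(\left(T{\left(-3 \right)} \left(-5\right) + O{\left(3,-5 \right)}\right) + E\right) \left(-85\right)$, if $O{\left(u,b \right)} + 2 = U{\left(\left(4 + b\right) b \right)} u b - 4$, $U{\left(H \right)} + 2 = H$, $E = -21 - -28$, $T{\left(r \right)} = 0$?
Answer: $3740$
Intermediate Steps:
$E = 7$ ($E = -21 + 28 = 7$)
$U{\left(H \right)} = -2 + H$
$O{\left(u,b \right)} = -6 + b u \left(-2 + b \left(4 + b\right)\right)$ ($O{\left(u,b \right)} = -2 + \left(\left(-2 + \left(4 + b\right) b\right) u b - 4\right) = -2 + \left(\left(-2 + b \left(4 + b\right)\right) u b - 4\right) = -2 + \left(u \left(-2 + b \left(4 + b\right)\right) b - 4\right) = -2 + \left(b u \left(-2 + b \left(4 + b\right)\right) - 4\right) = -2 + \left(-4 + b u \left(-2 + b \left(4 + b\right)\right)\right) = -6 + b u \left(-2 + b \left(4 + b\right)\right)$)
$\left(\left(T{\left(-3 \right)} \left(-5\right) + O{\left(3,-5 \right)}\right) + E\right) \left(-85\right) = \left(\left(0 \left(-5\right) - \left(6 + 15 \left(-2 - 5 \left(4 - 5\right)\right)\right)\right) + 7\right) \left(-85\right) = \left(\left(0 - \left(6 + 15 \left(-2 - -5\right)\right)\right) + 7\right) \left(-85\right) = \left(\left(0 - \left(6 + 15 \left(-2 + 5\right)\right)\right) + 7\right) \left(-85\right) = \left(\left(0 - \left(6 + 15 \cdot 3\right)\right) + 7\right) \left(-85\right) = \left(\left(0 - 51\right) + 7\right) \left(-85\right) = \left(-51 + 7\right) \left(-85\right) = \left(-44\right) \left(-85\right) = 3740$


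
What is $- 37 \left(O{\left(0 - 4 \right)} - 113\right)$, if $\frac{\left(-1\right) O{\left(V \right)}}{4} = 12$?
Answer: $5957$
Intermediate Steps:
$O{\left(V \right)} = -48$ ($O{\left(V \right)} = \left(-4\right) 12 = -48$)
$- 37 \left(O{\left(0 - 4 \right)} - 113\right) = - 37 \left(-48 - 113\right) = \left(-37\right) \left(-161\right) = 5957$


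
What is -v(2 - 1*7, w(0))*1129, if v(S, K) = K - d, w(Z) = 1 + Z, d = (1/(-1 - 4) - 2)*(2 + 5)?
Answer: -92578/5 ≈ -18516.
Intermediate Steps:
d = -77/5 (d = (1/(-5) - 2)*7 = (-⅕ - 2)*7 = -11/5*7 = -77/5 ≈ -15.400)
v(S, K) = 77/5 + K (v(S, K) = K - 1*(-77/5) = K + 77/5 = 77/5 + K)
-v(2 - 1*7, w(0))*1129 = -(77/5 + (1 + 0))*1129 = -(77/5 + 1)*1129 = -82*1129/5 = -1*92578/5 = -92578/5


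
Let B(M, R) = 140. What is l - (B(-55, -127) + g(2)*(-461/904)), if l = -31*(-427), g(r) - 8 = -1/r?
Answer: 23686291/1808 ≈ 13101.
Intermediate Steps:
g(r) = 8 - 1/r
l = 13237
l - (B(-55, -127) + g(2)*(-461/904)) = 13237 - (140 + (8 - 1/2)*(-461/904)) = 13237 - (140 + (15/2)*(-461/904)) = 13237 - (140 - 6915/1808) = 13237 - 1*246205/1808 = 13237 - 246205/1808 = 23686291/1808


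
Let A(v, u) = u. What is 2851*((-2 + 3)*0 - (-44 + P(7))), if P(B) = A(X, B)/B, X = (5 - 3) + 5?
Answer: 122593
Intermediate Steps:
X = 7 (X = 2 + 5 = 7)
P(B) = 1 (P(B) = B/B = 1)
2851*((-2 + 3)*0 - (-44 + P(7))) = 2851*((-2 + 3)*0 - (-44 + 1)) = 2851*(1*0 - 1*(-43)) = 2851*(0 + 43) = 2851*43 = 122593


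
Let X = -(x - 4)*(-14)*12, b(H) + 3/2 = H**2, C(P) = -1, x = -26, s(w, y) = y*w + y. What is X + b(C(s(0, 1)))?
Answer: -10081/2 ≈ -5040.5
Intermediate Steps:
s(w, y) = y + w*y (s(w, y) = w*y + y = y + w*y)
b(H) = -3/2 + H**2
X = -5040 (X = -(-26 - 4)*(-14)*12 = -(-30*(-14))*12 = -420*12 = -1*5040 = -5040)
X + b(C(s(0, 1))) = -5040 + (-3/2 + (-1)**2) = -5040 + (-3/2 + 1) = -5040 - 1/2 = -10081/2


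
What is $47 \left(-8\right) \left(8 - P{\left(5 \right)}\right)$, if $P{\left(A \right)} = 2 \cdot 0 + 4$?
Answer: $-1504$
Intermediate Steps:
$P{\left(A \right)} = 4$ ($P{\left(A \right)} = 0 + 4 = 4$)
$47 \left(-8\right) \left(8 - P{\left(5 \right)}\right) = 47 \left(-8\right) \left(8 - 4\right) = - 376 \left(8 - 4\right) = \left(-376\right) 4 = -1504$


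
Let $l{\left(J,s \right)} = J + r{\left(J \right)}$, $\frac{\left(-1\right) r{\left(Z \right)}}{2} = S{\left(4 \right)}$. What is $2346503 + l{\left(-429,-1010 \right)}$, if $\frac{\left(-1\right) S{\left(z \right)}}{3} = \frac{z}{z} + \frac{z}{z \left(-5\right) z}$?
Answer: $\frac{23460797}{10} \approx 2.3461 \cdot 10^{6}$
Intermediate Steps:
$S{\left(z \right)} = -3 + \frac{3}{5 z}$ ($S{\left(z \right)} = - 3 \left(\frac{z}{z} + \frac{z}{z \left(-5\right) z}\right) = - 3 \left(1 + \frac{z}{- 5 z z}\right) = - 3 \left(1 + \frac{z}{\left(-5\right) z^{2}}\right) = - 3 \left(1 + z \left(- \frac{1}{5 z^{2}}\right)\right) = - 3 \left(1 - \frac{1}{5 z}\right) = -3 + \frac{3}{5 z}$)
$r{\left(Z \right)} = \frac{57}{10}$ ($r{\left(Z \right)} = - 2 \left(-3 + \frac{3}{5 \cdot 4}\right) = - 2 \left(-3 + \frac{3}{5} \cdot \frac{1}{4}\right) = - 2 \left(-3 + \frac{3}{20}\right) = \left(-2\right) \left(- \frac{57}{20}\right) = \frac{57}{10}$)
$l{\left(J,s \right)} = \frac{57}{10} + J$ ($l{\left(J,s \right)} = J + \frac{57}{10} = \frac{57}{10} + J$)
$2346503 + l{\left(-429,-1010 \right)} = 2346503 + \left(\frac{57}{10} - 429\right) = 2346503 - \frac{4233}{10} = \frac{23460797}{10}$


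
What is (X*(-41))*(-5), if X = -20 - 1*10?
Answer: -6150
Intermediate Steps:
X = -30 (X = -20 - 10 = -30)
(X*(-41))*(-5) = -30*(-41)*(-5) = 1230*(-5) = -6150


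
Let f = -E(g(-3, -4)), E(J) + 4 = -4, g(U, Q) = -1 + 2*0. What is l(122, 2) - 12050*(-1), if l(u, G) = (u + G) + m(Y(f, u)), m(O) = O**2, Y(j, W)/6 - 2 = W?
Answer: 565710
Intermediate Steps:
g(U, Q) = -1 (g(U, Q) = -1 + 0 = -1)
E(J) = -8 (E(J) = -4 - 4 = -8)
f = 8 (f = -1*(-8) = 8)
Y(j, W) = 12 + 6*W
l(u, G) = G + u + (12 + 6*u)**2 (l(u, G) = (u + G) + (12 + 6*u)**2 = (G + u) + (12 + 6*u)**2 = G + u + (12 + 6*u)**2)
l(122, 2) - 12050*(-1) = (2 + 122 + 36*(2 + 122)**2) - 12050*(-1) = (2 + 122 + 36*124**2) + 12050 = (2 + 122 + 36*15376) + 12050 = (2 + 122 + 553536) + 12050 = 553660 + 12050 = 565710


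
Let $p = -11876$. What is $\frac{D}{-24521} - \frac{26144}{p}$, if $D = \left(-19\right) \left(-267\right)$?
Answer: $\frac{145207519}{72802849} \approx 1.9945$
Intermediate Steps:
$D = 5073$
$\frac{D}{-24521} - \frac{26144}{p} = \frac{5073}{-24521} - \frac{26144}{-11876} = 5073 \left(- \frac{1}{24521}\right) - - \frac{6536}{2969} = - \frac{5073}{24521} + \frac{6536}{2969} = \frac{145207519}{72802849}$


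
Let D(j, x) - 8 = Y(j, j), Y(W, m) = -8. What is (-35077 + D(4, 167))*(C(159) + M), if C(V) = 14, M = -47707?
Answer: 1672927361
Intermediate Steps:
D(j, x) = 0 (D(j, x) = 8 - 8 = 0)
(-35077 + D(4, 167))*(C(159) + M) = (-35077 + 0)*(14 - 47707) = -35077*(-47693) = 1672927361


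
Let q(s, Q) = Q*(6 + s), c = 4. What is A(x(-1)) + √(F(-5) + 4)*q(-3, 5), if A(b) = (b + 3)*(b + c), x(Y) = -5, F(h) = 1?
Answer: 2 + 15*√5 ≈ 35.541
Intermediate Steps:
A(b) = (3 + b)*(4 + b) (A(b) = (b + 3)*(b + 4) = (3 + b)*(4 + b))
A(x(-1)) + √(F(-5) + 4)*q(-3, 5) = (12 + (-5)² + 7*(-5)) + √(1 + 4)*(5*(6 - 3)) = (12 + 25 - 35) + √5*(5*3) = 2 + √5*15 = 2 + 15*√5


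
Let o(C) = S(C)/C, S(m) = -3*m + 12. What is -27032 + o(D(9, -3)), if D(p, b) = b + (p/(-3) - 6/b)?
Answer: -27038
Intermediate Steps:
D(p, b) = b - 6/b - p/3 (D(p, b) = b + (p*(-⅓) - 6/b) = b + (-p/3 - 6/b) = b + (-6/b - p/3) = b - 6/b - p/3)
S(m) = 12 - 3*m
o(C) = (12 - 3*C)/C
-27032 + o(D(9, -3)) = -27032 + (-3 + 12/(-3 - 6/(-3) - ⅓*9)) = -27032 + (-3 + 12/(-3 - 6*(-⅓) - 3)) = -27032 + (-3 + 12/(-3 + 2 - 3)) = -27032 + (-3 + 12/(-4)) = -27032 + (-3 + 12*(-¼)) = -27032 + (-3 - 3) = -27032 - 6 = -27038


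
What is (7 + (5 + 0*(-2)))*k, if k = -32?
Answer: -384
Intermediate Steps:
(7 + (5 + 0*(-2)))*k = (7 + (5 + 0*(-2)))*(-32) = (7 + (5 + 0))*(-32) = (7 + 5)*(-32) = 12*(-32) = -384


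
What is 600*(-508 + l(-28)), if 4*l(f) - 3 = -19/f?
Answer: -4259475/14 ≈ -3.0425e+5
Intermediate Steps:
l(f) = ¾ - 19/(4*f) (l(f) = ¾ + (-19/f)/4 = ¾ - 19/(4*f))
600*(-508 + l(-28)) = 600*(-508 + (¼)*(-19 + 3*(-28))/(-28)) = 600*(-508 + (¼)*(-1/28)*(-19 - 84)) = 600*(-508 + (¼)*(-1/28)*(-103)) = 600*(-508 + 103/112) = 600*(-56793/112) = -4259475/14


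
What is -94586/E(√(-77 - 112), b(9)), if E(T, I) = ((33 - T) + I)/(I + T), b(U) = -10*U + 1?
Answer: -12958282/95 + 8228982*I*√21/665 ≈ -1.364e+5 + 56707.0*I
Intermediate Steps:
b(U) = 1 - 10*U
E(T, I) = (33 + I - T)/(I + T)
-94586/E(√(-77 - 112), b(9)) = -94586*((1 - 10*9) + √(-77 - 112))/(33 + (1 - 10*9) - √(-77 - 112)) = -94586*((1 - 90) + √(-189))/(33 + (1 - 90) - √(-189)) = -94586*(-89 + 3*I*√21)/(33 - 89 - 3*I*√21) = -94586*(-89 + 3*I*√21)/(-56 - 3*I*√21)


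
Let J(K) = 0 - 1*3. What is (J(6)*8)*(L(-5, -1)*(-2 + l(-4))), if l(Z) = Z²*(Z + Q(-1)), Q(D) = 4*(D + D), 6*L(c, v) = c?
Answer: -3880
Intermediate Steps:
L(c, v) = c/6
Q(D) = 8*D (Q(D) = 4*(2*D) = 8*D)
J(K) = -3 (J(K) = 0 - 3 = -3)
l(Z) = Z²*(-8 + Z) (l(Z) = Z²*(Z + 8*(-1)) = Z²*(Z - 8) = Z²*(-8 + Z))
(J(6)*8)*(L(-5, -1)*(-2 + l(-4))) = (-3*8)*(((⅙)*(-5))*(-2 + (-4)²*(-8 - 4))) = -(-20)*(-2 + 16*(-12)) = -(-20)*(-2 - 192) = -(-20)*(-194) = -24*485/3 = -3880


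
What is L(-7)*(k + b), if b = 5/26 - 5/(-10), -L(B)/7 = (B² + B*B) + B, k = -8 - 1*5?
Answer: 7840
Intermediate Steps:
k = -13 (k = -8 - 5 = -13)
L(B) = -14*B² - 7*B (L(B) = -7*((B² + B*B) + B) = -7*((B² + B²) + B) = -7*(2*B² + B) = -7*(B + 2*B²) = -14*B² - 7*B)
b = 9/13 (b = 5*(1/26) - 5*(-⅒) = 5/26 + ½ = 9/13 ≈ 0.69231)
L(-7)*(k + b) = (-7*(-7)*(1 + 2*(-7)))*(-13 + 9/13) = -7*(-7)*(1 - 14)*(-160/13) = -7*(-7)*(-13)*(-160/13) = -637*(-160/13) = 7840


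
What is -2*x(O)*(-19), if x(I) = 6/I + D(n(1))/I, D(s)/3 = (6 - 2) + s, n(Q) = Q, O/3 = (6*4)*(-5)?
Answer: -133/60 ≈ -2.2167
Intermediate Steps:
O = -360 (O = 3*((6*4)*(-5)) = 3*(24*(-5)) = 3*(-120) = -360)
D(s) = 12 + 3*s (D(s) = 3*((6 - 2) + s) = 3*(4 + s) = 12 + 3*s)
x(I) = 21/I (x(I) = 6/I + (12 + 3*1)/I = 6/I + (12 + 3)/I = 6/I + 15/I = 21/I)
-2*x(O)*(-19) = -42/(-360)*(-19) = -42*(-1)/360*(-19) = -2*(-7/120)*(-19) = (7/60)*(-19) = -133/60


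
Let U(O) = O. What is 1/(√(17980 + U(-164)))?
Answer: √4454/8908 ≈ 0.0074920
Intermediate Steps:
1/(√(17980 + U(-164))) = 1/(√(17980 - 164)) = 1/(√17816) = 1/(2*√4454) = √4454/8908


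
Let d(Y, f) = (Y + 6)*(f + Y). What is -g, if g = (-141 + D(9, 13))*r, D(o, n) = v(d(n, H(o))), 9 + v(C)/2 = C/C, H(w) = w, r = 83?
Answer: 13031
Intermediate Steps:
d(Y, f) = (6 + Y)*(Y + f)
v(C) = -16 (v(C) = -18 + 2*(C/C) = -18 + 2*1 = -18 + 2 = -16)
D(o, n) = -16
g = -13031 (g = (-141 - 16)*83 = -157*83 = -13031)
-g = -1*(-13031) = 13031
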